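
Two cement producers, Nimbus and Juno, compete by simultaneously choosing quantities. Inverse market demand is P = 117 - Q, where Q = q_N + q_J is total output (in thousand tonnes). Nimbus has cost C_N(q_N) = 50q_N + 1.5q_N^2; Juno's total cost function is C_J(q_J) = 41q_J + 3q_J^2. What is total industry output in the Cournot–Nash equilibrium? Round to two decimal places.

Nimbus's profit: π_N = (117 - Q)q_N - (50q_N + (3/2)q_N²). Setting ∂π_N/∂q_N = 0: 67 - 5q_N - (q_J) = 0.
Juno's profit: π_J = (117 - Q)q_J - (41q_J + 3q_J²). Setting ∂π_J/∂q_J = 0: 76 - 8q_J - (q_N) = 0.
Rearranging gives the reaction functions q_N = (67 - q_J)/5 and q_J = (76 - q_N)/8.
Solving the pair: q_N = 460/39, q_J = 313/39.
Total output Q = 460/39 + 313/39 = 773/39.

19.82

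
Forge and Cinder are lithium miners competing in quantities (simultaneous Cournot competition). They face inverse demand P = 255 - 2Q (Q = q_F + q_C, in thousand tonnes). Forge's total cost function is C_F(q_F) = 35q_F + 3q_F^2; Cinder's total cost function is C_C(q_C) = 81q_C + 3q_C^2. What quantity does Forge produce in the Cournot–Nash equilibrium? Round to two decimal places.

Forge's profit: π_F = (255 - 2Q)q_F - (35q_F + 3q_F²). Setting ∂π_F/∂q_F = 0: 220 - 10q_F - 2(q_C) = 0.
Cinder's profit: π_C = (255 - 2Q)q_C - (81q_C + 3q_C²). Setting ∂π_C/∂q_C = 0: 174 - 10q_C - 2(q_F) = 0.
Rearranging gives the reaction functions q_F = (220 - 2q_C)/10 and q_C = (174 - 2q_F)/10.
Solving the pair: q_F = 463/24, q_C = 325/24.

19.29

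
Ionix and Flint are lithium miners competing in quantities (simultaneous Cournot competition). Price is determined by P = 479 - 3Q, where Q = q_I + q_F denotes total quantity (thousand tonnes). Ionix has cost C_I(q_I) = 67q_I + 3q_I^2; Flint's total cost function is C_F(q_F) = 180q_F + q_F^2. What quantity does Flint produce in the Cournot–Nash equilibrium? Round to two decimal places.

27.03

Ionix's profit: π_I = (479 - 3Q)q_I - (67q_I + 3q_I²). Setting ∂π_I/∂q_I = 0: 412 - 12q_I - 3(q_F) = 0.
Flint's first-order condition: 299 - 8q_F - 3(q_I) = 0.
Best responses: q_I = (412 - 3q_F)/12, q_F = (299 - 3q_I)/8.
Substituting one into the other gives q_I = 27.5747 and q_F = 784/29.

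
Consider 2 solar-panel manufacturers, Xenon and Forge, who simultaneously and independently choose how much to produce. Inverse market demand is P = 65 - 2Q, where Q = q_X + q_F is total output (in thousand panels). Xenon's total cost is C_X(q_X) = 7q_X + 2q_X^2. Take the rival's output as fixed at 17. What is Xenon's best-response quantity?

With the rival's output fixed at 17, Xenon's profit is π_X = (65 - 2·17 - 2q_X)q_X - (7q_X + 2q_X²) = (31 - 2q_X)q_X - (7q_X + 2q_X²).
∂π_X/∂q_X = 24 - 8q_X = 0, so q_X = 3.

3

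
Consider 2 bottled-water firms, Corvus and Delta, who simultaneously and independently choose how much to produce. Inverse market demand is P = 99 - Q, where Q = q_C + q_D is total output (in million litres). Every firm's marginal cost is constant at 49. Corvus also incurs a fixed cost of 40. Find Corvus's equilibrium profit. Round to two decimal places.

237.78

Each firm earns π_i = (99 - Q)q_i - 49q_i.
Setting ∂π_i/∂q_i = 0 with rivals' quantities fixed: 50 - 2q_i - q_j = 0.
With identical firms every q_j equals q_i, so q_j = q_i and 50 = 3q_i, giving q_i = 50/3.
Price P = 99 - 100/3 = 197/3.
Corvus's profit: (197/3 - 49)·(50/3) - 40 = 237.7778.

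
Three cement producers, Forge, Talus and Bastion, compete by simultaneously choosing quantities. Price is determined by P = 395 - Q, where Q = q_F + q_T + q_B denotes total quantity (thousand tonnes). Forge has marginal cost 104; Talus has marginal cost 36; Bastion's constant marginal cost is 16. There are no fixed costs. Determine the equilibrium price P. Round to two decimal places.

Forge's profit: π_F = (395 - Q)q_F - (104q_F). Setting ∂π_F/∂q_F = 0: 291 - 2q_F - (q_T + q_B) = 0.
Talus's profit: π_T = (395 - Q)q_T - (36q_T). Setting ∂π_T/∂q_T = 0: 359 - 2q_T - (q_F + q_B) = 0.
Bastion's first-order condition: 379 - 2q_B - (q_F + q_T) = 0.
Adding the 3 first-order conditions: 1029 − 4Q = 0, so Q = 1029/4.
Back-substituting: q_F = (291 − 1029/4) = 135/4, q_T = (359 − 1029/4) = 407/4, q_B = (379 − 1029/4) = 487/4.
Total output Q = 1029/4, so price P = 395 - 1029/4 = 551/4.

137.75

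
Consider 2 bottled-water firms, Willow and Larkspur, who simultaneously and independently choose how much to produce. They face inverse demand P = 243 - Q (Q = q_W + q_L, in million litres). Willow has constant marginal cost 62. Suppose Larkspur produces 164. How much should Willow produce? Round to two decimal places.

With the rival's output fixed at 164, Willow's profit is π_W = (243 - 164 - q_W)q_W - (62q_W) = (79 - q_W)q_W - (62q_W).
∂π_W/∂q_W = 17 - 2q_W = 0, so q_W = 17/2.

8.50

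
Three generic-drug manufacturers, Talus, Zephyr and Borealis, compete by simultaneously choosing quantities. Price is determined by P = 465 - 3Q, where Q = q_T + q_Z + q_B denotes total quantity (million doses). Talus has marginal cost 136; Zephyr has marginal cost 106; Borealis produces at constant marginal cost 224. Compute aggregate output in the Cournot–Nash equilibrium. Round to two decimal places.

Talus's profit: π_T = (465 - 3Q)q_T - (136q_T). Setting ∂π_T/∂q_T = 0: 329 - 6q_T - 3(q_Z + q_B) = 0.
Zephyr's profit: π_Z = (465 - 3Q)q_Z - (106q_Z). Setting ∂π_Z/∂q_Z = 0: 359 - 6q_Z - 3(q_T + q_B) = 0.
Borealis's first-order condition: 241 - 6q_B - 3(q_T + q_Z) = 0.
Adding the 3 conditions: 929 − 6Q − 6Q = 0, i.e. Q = 929/12.
Back-substituting: q_T = (329 − 929/4)/3 = 129/4, q_Z = (359 − 929/4)/3 = 169/4, q_B = (241 − 929/4)/3 = 35/12.
Total output Q = 129/4 + 169/4 + 35/12 = 929/12.

77.42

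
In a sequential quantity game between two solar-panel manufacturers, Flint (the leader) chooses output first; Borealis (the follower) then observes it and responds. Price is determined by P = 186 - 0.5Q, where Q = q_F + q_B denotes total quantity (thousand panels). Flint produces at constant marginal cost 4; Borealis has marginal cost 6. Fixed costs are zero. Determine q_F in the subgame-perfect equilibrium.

The follower Borealis best-responds to any q_F: π_B = (186 - 0.5Q)q_B - 6q_B.
∂π_B/∂q_B = 180 - (1/2)q_F - q_B = 0 gives the reaction function q_B = (180 - (1/2)q_F).
Flint substitutes q_B(q_F) into its own profit: π_F = q_F(186 - (1/2)q_F - (180 - (1/2)q_F)/2) - 4q_F = (96 - (1/4)q_F)q_F - 4q_F.
Leader FOC: 92 - (1/2)q_F = 0, so q_F = 184.
Then q_B = (180 - (1/2)·184) = 88.

184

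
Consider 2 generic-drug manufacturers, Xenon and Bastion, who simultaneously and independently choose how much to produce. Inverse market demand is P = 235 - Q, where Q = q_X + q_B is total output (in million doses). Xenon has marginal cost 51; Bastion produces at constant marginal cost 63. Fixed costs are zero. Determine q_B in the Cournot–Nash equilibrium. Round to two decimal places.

Xenon's profit: π_X = (235 - Q)q_X - (51q_X). Setting ∂π_X/∂q_X = 0: 184 - 2q_X - (q_B) = 0.
Bastion's profit: π_B = (235 - Q)q_B - (63q_B). Setting ∂π_B/∂q_B = 0: 172 - 2q_B - (q_X) = 0.
Rearranging gives the reaction functions q_X = (184 - q_B)/2 and q_B = (172 - q_X)/2.
Substituting one into the other gives q_X = 196/3 and q_B = 160/3.

53.33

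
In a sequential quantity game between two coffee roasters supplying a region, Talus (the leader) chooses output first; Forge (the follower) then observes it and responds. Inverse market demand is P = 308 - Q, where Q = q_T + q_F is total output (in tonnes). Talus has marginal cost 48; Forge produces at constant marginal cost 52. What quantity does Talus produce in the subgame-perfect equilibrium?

Solve by backward induction. Given q_T, the follower Forge maximises π_F = (308 - q_T - q_F)q_F - 52q_F.
∂π_F/∂q_F = 256 - q_T - 2q_F = 0 gives the reaction function q_F = (256 - q_T)/2.
The leader anticipates this reaction. Substituting into P = 308 - Q gives P = 180 - (1/2)q_T, so π_T = (180 - (1/2)q_T)q_T - 48q_T.
The leader's first-order condition 132 - q_T = 0 yields q_T = 132.
Then q_F = (256 - 132)/2 = 62.

132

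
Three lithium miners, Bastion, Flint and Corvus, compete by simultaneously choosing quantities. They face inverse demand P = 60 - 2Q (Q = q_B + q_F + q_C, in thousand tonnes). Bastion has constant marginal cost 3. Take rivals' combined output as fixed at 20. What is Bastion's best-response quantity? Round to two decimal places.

4.25

With rivals' combined output fixed at 20, Bastion's profit is π_B = (60 - 2·20 - 2q_B)q_B - (3q_B) = (20 - 2q_B)q_B - (3q_B).
∂π_B/∂q_B = 17 - 4q_B = 0, so q_B = 17/4.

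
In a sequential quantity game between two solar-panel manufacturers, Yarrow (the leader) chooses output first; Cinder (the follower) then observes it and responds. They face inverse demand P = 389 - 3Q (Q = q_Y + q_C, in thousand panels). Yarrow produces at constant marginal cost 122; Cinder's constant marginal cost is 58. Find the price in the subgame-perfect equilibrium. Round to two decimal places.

The follower Cinder best-responds to any q_Y: π_C = (389 - 3Q)q_C - 58q_C.
∂π_C/∂q_C = 331 - 3q_Y - 6q_C = 0 gives the reaction function q_C = (331 - 3q_Y)/6.
The leader anticipates this reaction. Substituting into P = 389 - 3Q gives P = 447/2 - (3/2)q_Y, so π_Y = (447/2 - (3/2)q_Y)q_Y - 122q_Y.
The leader's first-order condition 203/2 - 3q_Y = 0 yields q_Y = 203/6.
Then q_C = (331 - 3·(203/6))/6 = 153/4.
Total output Q = 865/12, so price P = 389 - 3·(865/12) = 691/4.

172.75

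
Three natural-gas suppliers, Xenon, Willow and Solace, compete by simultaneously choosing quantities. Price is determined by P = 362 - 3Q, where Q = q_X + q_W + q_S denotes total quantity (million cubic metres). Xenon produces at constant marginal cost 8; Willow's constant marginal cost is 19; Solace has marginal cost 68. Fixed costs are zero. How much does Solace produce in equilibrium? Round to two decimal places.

15.42

Xenon's profit: π_X = (362 - 3Q)q_X - (8q_X). Setting ∂π_X/∂q_X = 0: 354 - 6q_X - 3(q_W + q_S) = 0.
Willow's first-order condition: 343 - 6q_W - 3(q_X + q_S) = 0.
Solace's first-order condition: 294 - 6q_S - 3(q_X + q_W) = 0.
Adding the 3 first-order conditions: 991 − 12Q = 0, so Q = 991/12.
Back-substituting: q_X = (354 − 991/4)/3 = 425/12, q_W = (343 − 991/4)/3 = 127/4, q_S = (294 − 991/4)/3 = 185/12.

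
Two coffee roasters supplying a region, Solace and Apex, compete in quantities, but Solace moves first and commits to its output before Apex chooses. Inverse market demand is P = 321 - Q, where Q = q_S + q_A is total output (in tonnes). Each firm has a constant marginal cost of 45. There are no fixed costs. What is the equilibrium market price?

114

Solve by backward induction. Given q_S, the follower Apex maximises π_A = (321 - q_S - q_A)q_A - 45q_A.
Setting the follower's marginal profit to zero, 276 - q_S - 2q_A = 0, i.e. q_A = (276 - q_S)/2.
The leader anticipates this reaction. Substituting into P = 321 - Q gives P = 183 - (1/2)q_S, so π_S = (183 - (1/2)q_S)q_S - 45q_S.
The leader's first-order condition 138 - q_S = 0 yields q_S = 138.
Then q_A = (276 - 138)/2 = 69.
Total output Q = 207, so price P = 321 - 207 = 114.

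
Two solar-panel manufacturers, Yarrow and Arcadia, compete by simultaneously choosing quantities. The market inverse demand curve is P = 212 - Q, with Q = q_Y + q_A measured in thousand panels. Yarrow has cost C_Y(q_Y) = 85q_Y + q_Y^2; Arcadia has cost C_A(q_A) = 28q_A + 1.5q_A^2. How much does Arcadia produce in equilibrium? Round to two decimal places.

Yarrow's profit: π_Y = (212 - Q)q_Y - (85q_Y + q_Y²). Setting ∂π_Y/∂q_Y = 0: 127 - 4q_Y - (q_A) = 0.
Arcadia's profit: π_A = (212 - Q)q_A - (28q_A + (3/2)q_A²). Setting ∂π_A/∂q_A = 0: 184 - 5q_A - (q_Y) = 0.
Rearranging gives the reaction functions q_Y = (127 - q_A)/4 and q_A = (184 - q_Y)/5.
Solving the pair: q_Y = 451/19, q_A = 609/19.

32.05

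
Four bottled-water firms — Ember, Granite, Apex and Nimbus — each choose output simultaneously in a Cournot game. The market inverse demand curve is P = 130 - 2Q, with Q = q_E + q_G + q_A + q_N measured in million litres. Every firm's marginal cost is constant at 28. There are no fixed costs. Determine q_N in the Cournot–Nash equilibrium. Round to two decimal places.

Each firm earns π_i = (130 - 2Q)q_i - 28q_i.
First-order condition (treating rivals' output as given): 102 - 4q_i - 2·Σ_{j≠i} q_j = 0.
By symmetry each firm produces the same amount; substituting Σ_{j≠i} q_j = 3q_i yields q_i = 102/10 = 51/5.

10.20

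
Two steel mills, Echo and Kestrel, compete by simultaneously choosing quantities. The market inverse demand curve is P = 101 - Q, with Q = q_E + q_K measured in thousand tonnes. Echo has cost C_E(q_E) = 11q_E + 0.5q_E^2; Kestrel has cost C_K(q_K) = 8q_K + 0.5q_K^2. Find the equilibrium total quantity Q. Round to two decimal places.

Echo's profit: π_E = (101 - Q)q_E - (11q_E + (1/2)q_E²). Setting ∂π_E/∂q_E = 0: 90 - 3q_E - (q_K) = 0.
Kestrel's profit: π_K = (101 - Q)q_K - (8q_K + (1/2)q_K²). Setting ∂π_K/∂q_K = 0: 93 - 3q_K - (q_E) = 0.
Rearranging gives the reaction functions q_E = (90 - q_K)/3 and q_K = (93 - q_E)/3.
Substituting one into the other gives q_E = 177/8 and q_K = 189/8.
Total output Q = 177/8 + 189/8 = 183/4.

45.75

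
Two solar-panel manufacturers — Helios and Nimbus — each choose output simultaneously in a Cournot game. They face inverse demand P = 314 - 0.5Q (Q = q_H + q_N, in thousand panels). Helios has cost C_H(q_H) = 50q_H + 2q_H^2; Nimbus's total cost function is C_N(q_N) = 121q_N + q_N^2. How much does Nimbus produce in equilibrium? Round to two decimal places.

Helios's profit: π_H = (314 - 0.5Q)q_H - (50q_H + 2q_H²). Setting ∂π_H/∂q_H = 0: 264 - 5q_H - (1/2)(q_N) = 0.
Nimbus's profit: π_N = (314 - 0.5Q)q_N - (121q_N + q_N²). Setting ∂π_N/∂q_N = 0: 193 - 3q_N - (1/2)(q_H) = 0.
Rearranging gives the reaction functions q_H = (264 - (1/2)q_N)/5 and q_N = (193 - (1/2)q_H)/3.
Substituting one into the other gives q_H = 47.1525 and q_N = 56.4746.

56.47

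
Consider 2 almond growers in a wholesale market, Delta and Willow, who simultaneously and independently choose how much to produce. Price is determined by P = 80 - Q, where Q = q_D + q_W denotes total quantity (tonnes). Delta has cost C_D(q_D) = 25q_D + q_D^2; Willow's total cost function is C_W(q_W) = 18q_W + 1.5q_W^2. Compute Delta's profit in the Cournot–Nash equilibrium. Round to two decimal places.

Delta's profit: π_D = (80 - Q)q_D - (25q_D + q_D²). Setting ∂π_D/∂q_D = 0: 55 - 4q_D - (q_W) = 0.
Willow's profit: π_W = (80 - Q)q_W - (18q_W + (3/2)q_W²). Setting ∂π_W/∂q_W = 0: 62 - 5q_W - (q_D) = 0.
So q_D = (55 - q_W)/4 and q_W = (62 - q_D)/5.
Substituting one into the other gives q_D = 213/19 and q_W = 193/19.
Price P = 80 - 406/19 = 1114/19.
Delta's profit: (1114/19)·(213/19) - 25·(213/19) - (213/19)² = 251.3518.

251.35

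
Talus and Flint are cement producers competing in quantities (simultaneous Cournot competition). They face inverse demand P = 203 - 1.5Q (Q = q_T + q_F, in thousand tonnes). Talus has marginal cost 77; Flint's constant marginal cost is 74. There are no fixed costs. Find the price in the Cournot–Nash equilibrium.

118

Talus's profit: π_T = (203 - 1.5Q)q_T - (77q_T). Setting ∂π_T/∂q_T = 0: 126 - 3q_T - (3/2)(q_F) = 0.
Flint's first-order condition: 129 - 3q_F - (3/2)(q_T) = 0.
Rearranging gives the reaction functions q_T = (126 - (3/2)q_F)/3 and q_F = (129 - (3/2)q_T)/3.
Substituting one into the other gives q_T = 82/3 and q_F = 88/3.
Total output Q = 170/3, so price P = 203 - (3/2)·(170/3) = 118.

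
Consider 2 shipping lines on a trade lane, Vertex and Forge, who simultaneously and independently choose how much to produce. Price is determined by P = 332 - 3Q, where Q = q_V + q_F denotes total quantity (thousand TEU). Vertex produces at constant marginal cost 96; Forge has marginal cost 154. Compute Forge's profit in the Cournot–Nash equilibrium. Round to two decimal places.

Vertex's profit: π_V = (332 - 3Q)q_V - (96q_V). Setting ∂π_V/∂q_V = 0: 236 - 6q_V - 3(q_F) = 0.
Forge's first-order condition: 178 - 6q_F - 3(q_V) = 0.
Rearranging gives the reaction functions q_V = (236 - 3q_F)/6 and q_F = (178 - 3q_V)/6.
Solving the pair: q_V = 98/3, q_F = 40/3.
Price P = 332 - 3·46 = 194.
Forge's profit: (194 - 154)·(40/3) = 1600/3.

533.33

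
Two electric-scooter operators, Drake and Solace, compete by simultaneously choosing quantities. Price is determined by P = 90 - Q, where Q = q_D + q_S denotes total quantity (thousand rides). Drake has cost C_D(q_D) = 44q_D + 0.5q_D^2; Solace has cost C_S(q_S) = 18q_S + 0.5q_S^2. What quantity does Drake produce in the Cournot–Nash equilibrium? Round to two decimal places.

8.25

Drake's profit: π_D = (90 - Q)q_D - (44q_D + (1/2)q_D²). Setting ∂π_D/∂q_D = 0: 46 - 3q_D - (q_S) = 0.
Solace's profit: π_S = (90 - Q)q_S - (18q_S + (1/2)q_S²). Setting ∂π_S/∂q_S = 0: 72 - 3q_S - (q_D) = 0.
So q_D = (46 - q_S)/3 and q_S = (72 - q_D)/3.
Solving the pair: q_D = 33/4, q_S = 85/4.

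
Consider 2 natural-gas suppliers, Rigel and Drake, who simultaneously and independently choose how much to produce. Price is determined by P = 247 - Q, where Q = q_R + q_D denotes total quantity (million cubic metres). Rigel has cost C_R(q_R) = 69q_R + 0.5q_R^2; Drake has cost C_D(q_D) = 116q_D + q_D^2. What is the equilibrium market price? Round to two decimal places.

Rigel's profit: π_R = (247 - Q)q_R - (69q_R + (1/2)q_R²). Setting ∂π_R/∂q_R = 0: 178 - 3q_R - (q_D) = 0.
Drake's first-order condition: 131 - 4q_D - (q_R) = 0.
So q_R = (178 - q_D)/3 and q_D = (131 - q_R)/4.
Solving the pair: q_R = 581/11, q_D = 215/11.
Total output Q = 796/11, so price P = 247 - 796/11 = 1921/11.

174.64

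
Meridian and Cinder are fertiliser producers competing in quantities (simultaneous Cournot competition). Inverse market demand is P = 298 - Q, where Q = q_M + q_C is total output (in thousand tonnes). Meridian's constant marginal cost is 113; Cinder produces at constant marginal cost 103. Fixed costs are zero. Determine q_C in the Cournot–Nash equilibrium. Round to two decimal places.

Meridian's profit: π_M = (298 - Q)q_M - (113q_M). Setting ∂π_M/∂q_M = 0: 185 - 2q_M - (q_C) = 0.
Cinder's profit: π_C = (298 - Q)q_C - (103q_C). Setting ∂π_C/∂q_C = 0: 195 - 2q_C - (q_M) = 0.
Rearranging gives the reaction functions q_M = (185 - q_C)/2 and q_C = (195 - q_M)/2.
Substituting one into the other gives q_M = 175/3 and q_C = 205/3.

68.33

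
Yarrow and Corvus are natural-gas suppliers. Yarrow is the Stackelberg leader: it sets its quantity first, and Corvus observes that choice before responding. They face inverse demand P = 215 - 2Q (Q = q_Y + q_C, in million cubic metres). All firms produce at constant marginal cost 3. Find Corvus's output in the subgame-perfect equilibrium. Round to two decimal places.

The follower Corvus best-responds to any q_Y: π_C = (215 - 2Q)q_C - 3q_C.
Follower FOC: 212 - 2q_Y - 4q_C = 0, so q_C(q_Y) = (212 - 2q_Y)/4.
Yarrow substitutes q_C(q_Y) into its own profit: π_Y = q_Y(215 - 2q_Y - (212 - 2q_Y)/2) - 3q_Y = (109 - q_Y)q_Y - 3q_Y.
Maximising: ∂π_Y/∂q_Y = 106 - 2q_Y = 0, giving q_Y = 53.
Then q_C = (212 - 2·53)/4 = 53/2.

26.50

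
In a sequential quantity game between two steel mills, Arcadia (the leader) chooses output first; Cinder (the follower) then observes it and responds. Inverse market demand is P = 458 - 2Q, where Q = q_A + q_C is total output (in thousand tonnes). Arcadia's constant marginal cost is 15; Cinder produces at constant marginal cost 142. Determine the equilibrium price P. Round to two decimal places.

Solve by backward induction. Given q_A, the follower Cinder maximises π_C = (458 - 2q_A - 2q_C)q_C - 142q_C.
Follower FOC: 316 - 2q_A - 4q_C = 0, so q_C(q_A) = (316 - 2q_A)/4.
Arcadia substitutes q_C(q_A) into its own profit: π_A = q_A(458 - 2q_A - (316 - 2q_A)/2) - 15q_A = (300 - q_A)q_A - 15q_A.
The leader's first-order condition 285 - 2q_A = 0 yields q_A = 285/2.
Then q_C = (316 - 2·(285/2))/4 = 31/4.
Total output Q = 601/4, so price P = 458 - 2·(601/4) = 315/2.

157.50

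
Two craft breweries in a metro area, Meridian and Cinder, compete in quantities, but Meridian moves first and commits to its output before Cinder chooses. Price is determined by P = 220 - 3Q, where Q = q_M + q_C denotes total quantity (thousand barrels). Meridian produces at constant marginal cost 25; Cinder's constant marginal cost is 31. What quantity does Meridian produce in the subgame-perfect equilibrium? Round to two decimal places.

The follower Cinder best-responds to any q_M: π_C = (220 - 3Q)q_C - 31q_C.
Setting the follower's marginal profit to zero, 189 - 3q_M - 6q_C = 0, i.e. q_C = (189 - 3q_M)/6.
The leader anticipates this reaction. Substituting into P = 220 - 3Q gives P = 251/2 - (3/2)q_M, so π_M = (251/2 - (3/2)q_M)q_M - 25q_M.
The leader's first-order condition 201/2 - 3q_M = 0 yields q_M = 67/2.
Then q_C = (189 - 3·(67/2))/6 = 59/4.

33.50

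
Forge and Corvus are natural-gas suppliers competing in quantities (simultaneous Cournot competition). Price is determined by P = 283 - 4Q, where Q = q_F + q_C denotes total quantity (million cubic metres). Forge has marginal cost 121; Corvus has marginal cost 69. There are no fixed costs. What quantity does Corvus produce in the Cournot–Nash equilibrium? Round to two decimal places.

Forge's profit: π_F = (283 - 4Q)q_F - (121q_F). Setting ∂π_F/∂q_F = 0: 162 - 8q_F - 4(q_C) = 0.
Corvus's first-order condition: 214 - 8q_C - 4(q_F) = 0.
Best responses: q_F = (162 - 4q_C)/8, q_C = (214 - 4q_F)/8.
Substituting one into the other gives q_F = 55/6 and q_C = 133/6.

22.17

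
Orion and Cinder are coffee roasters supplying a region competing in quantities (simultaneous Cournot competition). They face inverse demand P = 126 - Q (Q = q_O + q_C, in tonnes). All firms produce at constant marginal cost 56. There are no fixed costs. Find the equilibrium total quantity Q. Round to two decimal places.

46.67

Each firm earns π_i = (126 - Q)q_i - 56q_i.
Setting ∂π_i/∂q_i = 0 with rivals' quantities fixed: 70 - 2q_i - q_j = 0.
With identical firms every q_j equals q_i, so q_j = q_i and 70 = 3q_i, giving q_i = 70/3.
Total output Q = 70/3 + 70/3 = 140/3.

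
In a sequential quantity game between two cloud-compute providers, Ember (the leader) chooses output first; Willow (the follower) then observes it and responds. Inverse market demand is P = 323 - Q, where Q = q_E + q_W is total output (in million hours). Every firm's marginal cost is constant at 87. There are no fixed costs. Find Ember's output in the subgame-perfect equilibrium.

The follower Willow best-responds to any q_E: π_W = (323 - Q)q_W - 87q_W.
Setting the follower's marginal profit to zero, 236 - q_E - 2q_W = 0, i.e. q_W = (236 - q_E)/2.
The leader anticipates this reaction. Substituting into P = 323 - Q gives P = 205 - (1/2)q_E, so π_E = (205 - (1/2)q_E)q_E - 87q_E.
The leader's first-order condition 118 - q_E = 0 yields q_E = 118.
Then q_W = (236 - 118)/2 = 59.

118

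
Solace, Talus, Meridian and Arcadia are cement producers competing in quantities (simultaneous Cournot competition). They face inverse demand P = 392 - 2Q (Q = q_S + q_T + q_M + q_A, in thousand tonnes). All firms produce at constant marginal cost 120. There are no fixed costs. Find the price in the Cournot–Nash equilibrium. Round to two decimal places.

A representative firm's profit is π_i = q_i(392 - 2Q) - 120q_i.
First-order condition (treating rivals' output as given): 272 - 4q_i - 2·Σ_{j≠i} q_j = 0.
With identical firms every q_j equals q_i, so Σ_{j≠i} q_j = 3q_i and 272 = 10q_i, giving q_i = 136/5.
Total output Q = 544/5, so price P = 392 - 2·(544/5) = 872/5.

174.40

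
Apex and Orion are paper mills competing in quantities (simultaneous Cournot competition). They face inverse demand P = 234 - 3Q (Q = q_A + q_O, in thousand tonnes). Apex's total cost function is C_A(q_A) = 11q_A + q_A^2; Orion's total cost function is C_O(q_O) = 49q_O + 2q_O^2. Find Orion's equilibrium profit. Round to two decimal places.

652.37

Apex's profit: π_A = (234 - 3Q)q_A - (11q_A + q_A²). Setting ∂π_A/∂q_A = 0: 223 - 8q_A - 3(q_O) = 0.
Orion's profit: π_O = (234 - 3Q)q_O - (49q_O + 2q_O²). Setting ∂π_O/∂q_O = 0: 185 - 10q_O - 3(q_A) = 0.
Best responses: q_A = (223 - 3q_O)/8, q_O = (185 - 3q_A)/10.
Solving the pair: q_A = 1675/71, q_O = 811/71.
Price P = 234 - 3·35.0141 = 128.9577.
Orion's profit: 128.9577·(811/71) - 49·(811/71) - 2(811/71)² = 652.3716.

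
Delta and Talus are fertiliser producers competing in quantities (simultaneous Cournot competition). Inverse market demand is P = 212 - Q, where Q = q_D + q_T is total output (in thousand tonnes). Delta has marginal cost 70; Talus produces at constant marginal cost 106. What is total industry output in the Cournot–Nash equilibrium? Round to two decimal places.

Delta's profit: π_D = (212 - Q)q_D - (70q_D). Setting ∂π_D/∂q_D = 0: 142 - 2q_D - (q_T) = 0.
Talus's profit: π_T = (212 - Q)q_T - (106q_T). Setting ∂π_T/∂q_T = 0: 106 - 2q_T - (q_D) = 0.
Rearranging gives the reaction functions q_D = (142 - q_T)/2 and q_T = (106 - q_D)/2.
Solving the pair: q_D = 178/3, q_T = 70/3.
Total output Q = 178/3 + 70/3 = 248/3.

82.67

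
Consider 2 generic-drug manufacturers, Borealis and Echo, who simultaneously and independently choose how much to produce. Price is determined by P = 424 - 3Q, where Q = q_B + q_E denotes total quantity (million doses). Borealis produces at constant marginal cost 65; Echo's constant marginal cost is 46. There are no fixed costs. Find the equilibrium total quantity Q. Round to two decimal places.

81.89

Borealis's profit: π_B = (424 - 3Q)q_B - (65q_B). Setting ∂π_B/∂q_B = 0: 359 - 6q_B - 3(q_E) = 0.
Echo's first-order condition: 378 - 6q_E - 3(q_B) = 0.
Best responses: q_B = (359 - 3q_E)/6, q_E = (378 - 3q_B)/6.
Solving the pair: q_B = 340/9, q_E = 397/9.
Total output Q = 340/9 + 397/9 = 737/9.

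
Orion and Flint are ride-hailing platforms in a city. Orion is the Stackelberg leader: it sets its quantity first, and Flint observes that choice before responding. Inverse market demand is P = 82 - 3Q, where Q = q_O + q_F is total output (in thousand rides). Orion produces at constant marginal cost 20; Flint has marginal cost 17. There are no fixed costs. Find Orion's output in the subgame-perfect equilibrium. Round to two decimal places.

9.83

The follower Flint best-responds to any q_O: π_F = (82 - 3Q)q_F - 17q_F.
Setting the follower's marginal profit to zero, 65 - 3q_O - 6q_F = 0, i.e. q_F = (65 - 3q_O)/6.
Orion substitutes q_F(q_O) into its own profit: π_O = q_O(82 - 3q_O - (65 - 3q_O)/2) - 20q_O = (99/2 - (3/2)q_O)q_O - 20q_O.
Maximising: ∂π_O/∂q_O = 59/2 - 3q_O = 0, giving q_O = 59/6.
Then q_F = (65 - 3·(59/6))/6 = 71/12.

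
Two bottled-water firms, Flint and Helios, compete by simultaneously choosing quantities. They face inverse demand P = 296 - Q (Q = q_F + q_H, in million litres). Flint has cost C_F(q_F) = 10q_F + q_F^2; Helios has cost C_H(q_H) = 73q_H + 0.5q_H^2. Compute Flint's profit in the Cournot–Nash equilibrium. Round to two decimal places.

6664.88

Flint's profit: π_F = (296 - Q)q_F - (10q_F + q_F²). Setting ∂π_F/∂q_F = 0: 286 - 4q_F - (q_H) = 0.
Helios's profit: π_H = (296 - Q)q_H - (73q_H + (1/2)q_H²). Setting ∂π_H/∂q_H = 0: 223 - 3q_H - (q_F) = 0.
So q_F = (286 - q_H)/4 and q_H = (223 - q_F)/3.
Substituting one into the other gives q_F = 635/11 and q_H = 606/11.
Price P = 296 - 1241/11 = 183.1818.
Flint's profit: 183.1818·(635/11) - 10·(635/11) - (635/11)² = 6664.8760.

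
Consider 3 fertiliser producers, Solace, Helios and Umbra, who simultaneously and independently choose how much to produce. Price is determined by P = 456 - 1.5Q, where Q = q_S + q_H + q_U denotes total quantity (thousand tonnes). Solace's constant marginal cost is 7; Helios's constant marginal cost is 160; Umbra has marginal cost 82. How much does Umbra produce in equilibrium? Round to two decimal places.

62.83

Solace's profit: π_S = (456 - 1.5Q)q_S - (7q_S). Setting ∂π_S/∂q_S = 0: 449 - 3q_S - (3/2)(q_H + q_U) = 0.
Helios's profit: π_H = (456 - 1.5Q)q_H - (160q_H). Setting ∂π_H/∂q_H = 0: 296 - 3q_H - (3/2)(q_S + q_U) = 0.
Umbra's first-order condition: 374 - 3q_U - (3/2)(q_S + q_H) = 0.
Adding the 3 first-order conditions: 1119 − 6Q = 0, so Q = 373/2.
Back-substituting: q_S = (449 − 1119/4)/(3/2) = 677/6, q_H = (296 − 1119/4)/(3/2) = 65/6, q_U = (374 − 1119/4)/(3/2) = 377/6.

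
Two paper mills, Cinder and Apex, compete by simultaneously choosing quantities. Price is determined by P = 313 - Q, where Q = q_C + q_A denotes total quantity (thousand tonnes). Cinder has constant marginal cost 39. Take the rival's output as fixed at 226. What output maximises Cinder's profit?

24

With the rival's output fixed at 226, Cinder's profit is π_C = (313 - 226 - q_C)q_C - (39q_C) = (87 - q_C)q_C - (39q_C).
∂π_C/∂q_C = 48 - 2q_C = 0, so q_C = 24.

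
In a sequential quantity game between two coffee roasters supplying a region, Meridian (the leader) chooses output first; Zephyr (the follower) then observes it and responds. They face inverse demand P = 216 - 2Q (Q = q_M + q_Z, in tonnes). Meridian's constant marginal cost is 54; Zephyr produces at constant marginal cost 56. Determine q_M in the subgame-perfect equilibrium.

41

The follower Zephyr best-responds to any q_M: π_Z = (216 - 2Q)q_Z - 56q_Z.
Setting the follower's marginal profit to zero, 160 - 2q_M - 4q_Z = 0, i.e. q_Z = (160 - 2q_M)/4.
The leader anticipates this reaction. Substituting into P = 216 - 2Q gives P = 136 - q_M, so π_M = (136 - q_M)q_M - 54q_M.
The leader's first-order condition 82 - 2q_M = 0 yields q_M = 41.
Then q_Z = (160 - 2·41)/4 = 39/2.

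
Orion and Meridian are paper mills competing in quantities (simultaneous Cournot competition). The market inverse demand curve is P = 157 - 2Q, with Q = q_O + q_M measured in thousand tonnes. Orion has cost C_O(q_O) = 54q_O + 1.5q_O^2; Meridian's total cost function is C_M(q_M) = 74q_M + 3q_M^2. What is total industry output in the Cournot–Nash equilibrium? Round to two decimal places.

Orion's profit: π_O = (157 - 2Q)q_O - (54q_O + (3/2)q_O²). Setting ∂π_O/∂q_O = 0: 103 - 7q_O - 2(q_M) = 0.
Meridian's profit: π_M = (157 - 2Q)q_M - (74q_M + 3q_M²). Setting ∂π_M/∂q_M = 0: 83 - 10q_M - 2(q_O) = 0.
Rearranging gives the reaction functions q_O = (103 - 2q_M)/7 and q_M = (83 - 2q_O)/10.
Substituting one into the other gives q_O = 144/11 and q_M = 125/22.
Total output Q = 144/11 + 125/22 = 413/22.

18.77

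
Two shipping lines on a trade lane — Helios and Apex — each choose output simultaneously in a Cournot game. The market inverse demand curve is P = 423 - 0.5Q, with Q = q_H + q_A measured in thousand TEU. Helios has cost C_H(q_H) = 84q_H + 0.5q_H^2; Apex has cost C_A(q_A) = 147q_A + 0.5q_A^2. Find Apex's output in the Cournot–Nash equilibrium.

102

Helios's profit: π_H = (423 - 0.5Q)q_H - (84q_H + (1/2)q_H²). Setting ∂π_H/∂q_H = 0: 339 - 2q_H - (1/2)(q_A) = 0.
Apex's first-order condition: 276 - 2q_A - (1/2)(q_H) = 0.
Rearranging gives the reaction functions q_H = (339 - (1/2)q_A)/2 and q_A = (276 - (1/2)q_H)/2.
Solving the pair: q_H = 144, q_A = 102.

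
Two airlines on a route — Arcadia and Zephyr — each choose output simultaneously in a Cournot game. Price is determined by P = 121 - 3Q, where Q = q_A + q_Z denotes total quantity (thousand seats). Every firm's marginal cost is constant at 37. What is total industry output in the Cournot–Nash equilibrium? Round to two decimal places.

Each firm earns π_i = (121 - 3Q)q_i - 37q_i.
First-order condition (treating rivals' output as given): 84 - 6q_i - 3q_j = 0.
With identical firms every q_j equals q_i, so q_j = q_i and 84 = 9q_i, giving q_i = 28/3.
Total output Q = 28/3 + 28/3 = 56/3.

18.67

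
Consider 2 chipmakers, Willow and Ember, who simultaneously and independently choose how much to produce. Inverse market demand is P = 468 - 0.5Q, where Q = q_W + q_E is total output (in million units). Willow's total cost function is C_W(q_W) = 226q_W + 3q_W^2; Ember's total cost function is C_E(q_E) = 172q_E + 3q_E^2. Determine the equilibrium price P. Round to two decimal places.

432.13

Willow's profit: π_W = (468 - 0.5Q)q_W - (226q_W + 3q_W²). Setting ∂π_W/∂q_W = 0: 242 - 7q_W - (1/2)(q_E) = 0.
Ember's profit: π_E = (468 - 0.5Q)q_E - (172q_E + 3q_E²). Setting ∂π_E/∂q_E = 0: 296 - 7q_E - (1/2)(q_W) = 0.
Best responses: q_W = (242 - (1/2)q_E)/7, q_E = (296 - (1/2)q_W)/7.
Substituting one into the other gives q_W = 31.7128 and q_E = 40.0205.
Total output Q = 1076/15, so price P = 468 - (1/2)·(1076/15) = 432.1333.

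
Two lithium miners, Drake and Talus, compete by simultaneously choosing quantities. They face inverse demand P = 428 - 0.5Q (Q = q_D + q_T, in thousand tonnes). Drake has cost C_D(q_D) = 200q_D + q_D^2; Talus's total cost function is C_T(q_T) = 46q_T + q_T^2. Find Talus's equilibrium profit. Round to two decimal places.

Drake's profit: π_D = (428 - 0.5Q)q_D - (200q_D + q_D²). Setting ∂π_D/∂q_D = 0: 228 - 3q_D - (1/2)(q_T) = 0.
Talus's profit: π_T = (428 - 0.5Q)q_T - (46q_T + q_T²). Setting ∂π_T/∂q_T = 0: 382 - 3q_T - (1/2)(q_D) = 0.
So q_D = (228 - (1/2)q_T)/3 and q_T = (382 - (1/2)q_D)/3.
Substituting one into the other gives q_D = 1972/35 and q_T = 117.9429.
Price P = 428 - (1/2)·(1220/7) = 340.8571.
Talus's profit: 340.8571·117.9429 - 46·117.9429 - 117.9429² = 20865.7763.

20865.78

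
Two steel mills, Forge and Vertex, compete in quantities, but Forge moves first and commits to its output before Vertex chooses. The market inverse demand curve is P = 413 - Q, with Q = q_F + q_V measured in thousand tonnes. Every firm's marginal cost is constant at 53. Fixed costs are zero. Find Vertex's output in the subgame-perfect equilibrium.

The follower Vertex best-responds to any q_F: π_V = (413 - Q)q_V - 53q_V.
Follower FOC: 360 - q_F - 2q_V = 0, so q_V(q_F) = (360 - q_F)/2.
The leader anticipates this reaction. Substituting into P = 413 - Q gives P = 233 - (1/2)q_F, so π_F = (233 - (1/2)q_F)q_F - 53q_F.
Leader FOC: 180 - q_F = 0, so q_F = 180.
Then q_V = (360 - 180)/2 = 90.

90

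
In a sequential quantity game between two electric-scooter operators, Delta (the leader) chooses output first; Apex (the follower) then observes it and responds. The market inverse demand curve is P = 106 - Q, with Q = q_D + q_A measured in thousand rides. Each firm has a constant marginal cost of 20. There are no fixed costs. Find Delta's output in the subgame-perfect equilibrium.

43

Solve by backward induction. Given q_D, the follower Apex maximises π_A = (106 - q_D - q_A)q_A - 20q_A.
Setting the follower's marginal profit to zero, 86 - q_D - 2q_A = 0, i.e. q_A = (86 - q_D)/2.
Delta substitutes q_A(q_D) into its own profit: π_D = q_D(106 - q_D - (86 - q_D)/2) - 20q_D = (63 - (1/2)q_D)q_D - 20q_D.
Leader FOC: 43 - q_D = 0, so q_D = 43.
Then q_A = (86 - 43)/2 = 43/2.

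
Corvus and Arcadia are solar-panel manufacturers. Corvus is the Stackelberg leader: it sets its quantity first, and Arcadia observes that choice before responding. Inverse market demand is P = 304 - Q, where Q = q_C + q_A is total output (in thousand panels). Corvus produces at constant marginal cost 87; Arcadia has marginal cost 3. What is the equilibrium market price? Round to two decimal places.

Solve by backward induction. Given q_C, the follower Arcadia maximises π_A = (304 - q_C - q_A)q_A - 3q_A.
∂π_A/∂q_A = 301 - q_C - 2q_A = 0 gives the reaction function q_A = (301 - q_C)/2.
The leader anticipates this reaction. Substituting into P = 304 - Q gives P = 307/2 - (1/2)q_C, so π_C = (307/2 - (1/2)q_C)q_C - 87q_C.
The leader's first-order condition 133/2 - q_C = 0 yields q_C = 133/2.
Then q_A = (301 - 133/2)/2 = 469/4.
Total output Q = 735/4, so price P = 304 - 735/4 = 481/4.

120.25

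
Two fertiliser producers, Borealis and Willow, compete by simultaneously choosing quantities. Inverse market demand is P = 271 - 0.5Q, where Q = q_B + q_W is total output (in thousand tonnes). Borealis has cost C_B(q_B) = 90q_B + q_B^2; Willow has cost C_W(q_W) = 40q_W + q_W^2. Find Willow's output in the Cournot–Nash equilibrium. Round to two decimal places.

Borealis's profit: π_B = (271 - 0.5Q)q_B - (90q_B + q_B²). Setting ∂π_B/∂q_B = 0: 181 - 3q_B - (1/2)(q_W) = 0.
Willow's first-order condition: 231 - 3q_W - (1/2)(q_B) = 0.
Best responses: q_B = (181 - (1/2)q_W)/3, q_W = (231 - (1/2)q_B)/3.
Substituting one into the other gives q_B = 342/7 and q_W = 482/7.

68.86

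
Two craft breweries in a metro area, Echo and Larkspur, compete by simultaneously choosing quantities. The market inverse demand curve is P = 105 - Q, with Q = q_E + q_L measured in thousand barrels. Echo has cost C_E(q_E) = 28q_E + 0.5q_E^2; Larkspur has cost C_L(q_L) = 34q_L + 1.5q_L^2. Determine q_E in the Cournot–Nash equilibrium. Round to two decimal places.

22.43

Echo's profit: π_E = (105 - Q)q_E - (28q_E + (1/2)q_E²). Setting ∂π_E/∂q_E = 0: 77 - 3q_E - (q_L) = 0.
Larkspur's profit: π_L = (105 - Q)q_L - (34q_L + (3/2)q_L²). Setting ∂π_L/∂q_L = 0: 71 - 5q_L - (q_E) = 0.
Rearranging gives the reaction functions q_E = (77 - q_L)/3 and q_L = (71 - q_E)/5.
Substituting one into the other gives q_E = 157/7 and q_L = 68/7.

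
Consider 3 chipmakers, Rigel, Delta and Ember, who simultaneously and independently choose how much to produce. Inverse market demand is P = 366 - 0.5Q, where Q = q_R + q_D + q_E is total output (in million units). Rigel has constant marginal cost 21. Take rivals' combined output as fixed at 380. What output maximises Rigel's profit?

155

With rivals' combined output fixed at 380, Rigel's profit is π_R = (366 - (1/2)·380 - (1/2)q_R)q_R - (21q_R) = (176 - (1/2)q_R)q_R - (21q_R).
∂π_R/∂q_R = 155 - q_R = 0, so q_R = 155.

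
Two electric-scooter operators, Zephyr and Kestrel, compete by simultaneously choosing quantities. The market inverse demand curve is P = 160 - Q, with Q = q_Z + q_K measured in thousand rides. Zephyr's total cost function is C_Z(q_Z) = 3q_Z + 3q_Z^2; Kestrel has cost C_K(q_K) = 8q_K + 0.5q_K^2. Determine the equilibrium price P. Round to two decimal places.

Zephyr's profit: π_Z = (160 - Q)q_Z - (3q_Z + 3q_Z²). Setting ∂π_Z/∂q_Z = 0: 157 - 8q_Z - (q_K) = 0.
Kestrel's first-order condition: 152 - 3q_K - (q_Z) = 0.
So q_Z = (157 - q_K)/8 and q_K = (152 - q_Z)/3.
Solving the pair: q_Z = 319/23, q_K = 1059/23.
Total output Q = 1378/23, so price P = 160 - 1378/23 = 100.0870.

100.09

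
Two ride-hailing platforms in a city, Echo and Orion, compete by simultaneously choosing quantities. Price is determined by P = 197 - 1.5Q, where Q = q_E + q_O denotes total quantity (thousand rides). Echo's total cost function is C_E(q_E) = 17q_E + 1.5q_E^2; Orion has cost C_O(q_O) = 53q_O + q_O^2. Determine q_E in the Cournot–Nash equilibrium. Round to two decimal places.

24.65

Echo's profit: π_E = (197 - 1.5Q)q_E - (17q_E + (3/2)q_E²). Setting ∂π_E/∂q_E = 0: 180 - 6q_E - (3/2)(q_O) = 0.
Orion's first-order condition: 144 - 5q_O - (3/2)(q_E) = 0.
So q_E = (180 - (3/2)q_O)/6 and q_O = (144 - (3/2)q_E)/5.
Solving the pair: q_E = 912/37, q_O = 792/37.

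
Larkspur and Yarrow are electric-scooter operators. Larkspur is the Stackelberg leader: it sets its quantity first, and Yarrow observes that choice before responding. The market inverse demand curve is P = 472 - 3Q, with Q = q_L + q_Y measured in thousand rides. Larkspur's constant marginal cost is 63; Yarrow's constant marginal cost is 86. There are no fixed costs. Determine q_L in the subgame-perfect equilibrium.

Solve by backward induction. Given q_L, the follower Yarrow maximises π_Y = (472 - 3q_L - 3q_Y)q_Y - 86q_Y.
∂π_Y/∂q_Y = 386 - 3q_L - 6q_Y = 0 gives the reaction function q_Y = (386 - 3q_L)/6.
Larkspur substitutes q_Y(q_L) into its own profit: π_L = q_L(472 - 3q_L - (386 - 3q_L)/2) - 63q_L = (279 - (3/2)q_L)q_L - 63q_L.
Leader FOC: 216 - 3q_L = 0, so q_L = 72.
Then q_Y = (386 - 3·72)/6 = 85/3.

72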